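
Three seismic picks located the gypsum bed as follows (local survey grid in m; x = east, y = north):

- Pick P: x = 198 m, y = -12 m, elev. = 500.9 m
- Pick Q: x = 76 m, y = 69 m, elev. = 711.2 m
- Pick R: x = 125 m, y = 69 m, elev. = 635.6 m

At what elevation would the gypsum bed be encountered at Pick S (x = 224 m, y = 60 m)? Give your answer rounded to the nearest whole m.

480 m

Two edge vectors: Pick P→Pick Q = (-122, 81, 210.3), Pick P→Pick R = (-73, 81, 134.7).
Normal n = (Pick P→Pick Q) × (Pick P→Pick R) = (-6123.6, 1081.5, -3969).
So ∂z/∂x = −n_x/n_z = −1.54286 and ∂z/∂y = −n_y/n_z = 0.27249.
Intercept c from Pick P: 500.9 + 305.49 + 3.27 = 809.66.
At (224, 60): z = −345.6 + 16.3 + 809.66 = 480.4 m.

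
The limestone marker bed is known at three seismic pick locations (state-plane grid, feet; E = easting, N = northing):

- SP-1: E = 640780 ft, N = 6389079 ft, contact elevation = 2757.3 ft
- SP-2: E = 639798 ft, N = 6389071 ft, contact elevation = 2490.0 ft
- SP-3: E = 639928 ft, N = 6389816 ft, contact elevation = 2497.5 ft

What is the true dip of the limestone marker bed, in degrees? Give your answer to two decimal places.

Two edge vectors: SP-1→SP-2 = (-982, -8, -267.3), SP-1→SP-3 = (-852, 737, -259.8).
Normal n = (SP-1→SP-2) × (SP-1→SP-3) = (199078.5, -27384, -730550).
So ∂z/∂E = −n_x/n_z = 0.27250 and ∂z/∂N = −n_y/n_z = −0.03748.
Gradient magnitude |∇z| = √(a² + b²) = √(0.07426 + 0.00141) = 0.27507.
True dip = arctan(0.27507) = 15.38°, dipping toward W (azimuth ≈ 278°).

15.38°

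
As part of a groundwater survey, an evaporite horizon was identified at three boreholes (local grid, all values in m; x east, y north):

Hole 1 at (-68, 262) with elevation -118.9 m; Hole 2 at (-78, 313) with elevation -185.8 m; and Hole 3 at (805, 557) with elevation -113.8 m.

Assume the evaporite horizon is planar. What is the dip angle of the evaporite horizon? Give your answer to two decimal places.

52.42°

Two edge vectors: Hole 1→Hole 2 = (-10, 51, -66.9), Hole 1→Hole 3 = (873, 295, 5.1).
Normal n = (Hole 1→Hole 2) × (Hole 1→Hole 3) = (19995.6, -58352.7, -47473).
So ∂z/∂x = −n_x/n_z = 0.42120 and ∂z/∂y = −n_y/n_z = −1.22918.
Gradient magnitude |∇z| = √(a² + b²) = √(0.17741 + 1.51088) = 1.29934.
True dip = arctan(1.29934) = 52.42°, dipping toward NNW (azimuth ≈ 341°).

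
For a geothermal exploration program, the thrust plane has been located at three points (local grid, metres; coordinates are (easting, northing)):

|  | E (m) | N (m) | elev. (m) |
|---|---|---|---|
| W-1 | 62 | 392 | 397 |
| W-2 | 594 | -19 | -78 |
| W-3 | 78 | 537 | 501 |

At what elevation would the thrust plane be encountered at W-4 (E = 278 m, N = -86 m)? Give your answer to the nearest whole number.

-30 m

Let the plane be z = a·E + b·N + c.
W-2−W-1: 532a − 411b = −475;  W-3−W-1: 16a + 145b = 104.
Solving gives a = −0.31214, b = 0.75168.
Then c = 397 − a·62 − b·392 = 121.69.
At (278, -86): z = −86.8 − 64.6 + 121.69 = -29.7 m.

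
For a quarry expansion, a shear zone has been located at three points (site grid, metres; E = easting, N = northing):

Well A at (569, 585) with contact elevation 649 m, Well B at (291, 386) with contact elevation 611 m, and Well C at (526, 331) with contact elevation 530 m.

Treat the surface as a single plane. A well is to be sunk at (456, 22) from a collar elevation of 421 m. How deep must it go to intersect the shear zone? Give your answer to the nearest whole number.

Two edge vectors: Well A→Well B = (-278, -199, -38), Well A→Well C = (-43, -254, -119).
Normal n = (Well A→Well B) × (Well A→Well C) = (14029, -31448, 62055).
So ∂z/∂E = −n_x/n_z = −0.22607 and ∂z/∂N = −n_y/n_z = 0.50678.
Intercept c from Well A: 649 + 128.64 − 296.46 = 481.17.
At (456, 22): z_contact = −103.1 + 11.1 + 481.17 = 389.2 m.
Depth below ground = 421 − 389.2 = 32 m.

32 m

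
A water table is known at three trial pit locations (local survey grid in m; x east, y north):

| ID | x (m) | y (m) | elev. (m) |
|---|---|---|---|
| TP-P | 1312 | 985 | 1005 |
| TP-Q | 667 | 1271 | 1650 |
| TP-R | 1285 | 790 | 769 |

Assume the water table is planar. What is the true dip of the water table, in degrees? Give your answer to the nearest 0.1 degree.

53.3°

Two edge vectors: TP-P→TP-Q = (-645, 286, 645), TP-P→TP-R = (-27, -195, -236).
Normal n = (TP-P→TP-Q) × (TP-P→TP-R) = (58279, -169635, 133497).
So ∂z/∂x = −n_x/n_z = −0.43656 and ∂z/∂y = −n_y/n_z = 1.27070.
Gradient magnitude |∇z| = √(a² + b²) = √(0.19058 + 1.61469) = 1.34360.
True dip = arctan(1.34360) = 53.3°, dipping toward SSE (azimuth ≈ 161°).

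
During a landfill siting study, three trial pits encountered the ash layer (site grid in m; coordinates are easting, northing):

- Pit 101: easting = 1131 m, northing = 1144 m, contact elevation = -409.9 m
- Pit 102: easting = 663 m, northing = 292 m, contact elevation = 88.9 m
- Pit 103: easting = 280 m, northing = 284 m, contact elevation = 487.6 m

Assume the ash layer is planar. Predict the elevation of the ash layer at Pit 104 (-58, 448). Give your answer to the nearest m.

Two edge vectors: Pit 101→Pit 102 = (-468, -852, 498.8), Pit 101→Pit 103 = (-851, -860, 897.5).
Normal n = (Pit 101→Pit 102) × (Pit 101→Pit 103) = (-335702, -4448.8, -322572).
So ∂z/∂easting = −n_x/n_z = −1.04070 and ∂z/∂northing = −n_y/n_z = −0.01379.
Intercept c from Pit 101: -409.9 + 1177.04 + 15.78 = 782.91.
At (-58, 448): z = 60.4 − 6.2 + 782.91 = 837.1 m.

837 m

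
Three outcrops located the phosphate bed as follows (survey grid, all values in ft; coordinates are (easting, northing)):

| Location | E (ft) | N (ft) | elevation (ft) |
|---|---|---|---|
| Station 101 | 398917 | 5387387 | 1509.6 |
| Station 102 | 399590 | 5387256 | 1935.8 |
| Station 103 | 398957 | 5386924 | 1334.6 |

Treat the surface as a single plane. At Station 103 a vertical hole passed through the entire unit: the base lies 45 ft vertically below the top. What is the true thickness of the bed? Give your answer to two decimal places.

Two edge vectors: Station 101→Station 102 = (673, -131, 426.2), Station 101→Station 103 = (40, -463, -175).
Normal n = (Station 101→Station 102) × (Station 101→Station 103) = (220255.6, 134823, -306359).
So ∂z/∂E = −n_x/n_z = 0.71895 and ∂z/∂N = −n_y/n_z = 0.44008.
|∇z| = √(a²+b²) = 0.84294, so dip δ = arctan(0.84294) = 40.13°.
True thickness = vertical thickness × cos δ = 45 × cos 40.13° = 34.41 ft.

34.41 ft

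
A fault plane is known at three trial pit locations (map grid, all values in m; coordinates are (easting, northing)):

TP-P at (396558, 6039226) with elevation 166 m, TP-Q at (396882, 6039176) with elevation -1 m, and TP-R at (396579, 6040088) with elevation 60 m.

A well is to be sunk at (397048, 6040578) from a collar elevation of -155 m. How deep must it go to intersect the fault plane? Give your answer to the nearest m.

Two edge vectors: TP-P→TP-Q = (324, -50, -167), TP-P→TP-R = (21, 862, -106).
Normal n = (TP-P→TP-Q) × (TP-P→TP-R) = (149254, 30837, 280338).
So ∂z/∂E = −n_x/n_z = −0.53240731 and ∂z/∂N = −n_y/n_z = −0.10999936.
Intercept c from TP-P: 166 + 211130.38 + 664310.98 = 875607.36.
At (397048, 6040578): z_contact = −211391.3 − 664459.7 + 875607.36 = -243.6 m.
Depth below ground = -155 − (-243.6) = 89 m.

89 m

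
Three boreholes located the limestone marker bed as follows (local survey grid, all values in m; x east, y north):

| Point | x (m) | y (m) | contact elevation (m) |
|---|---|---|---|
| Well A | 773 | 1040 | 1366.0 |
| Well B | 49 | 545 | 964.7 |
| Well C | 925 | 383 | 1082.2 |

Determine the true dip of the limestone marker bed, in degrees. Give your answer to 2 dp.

Let the plane be z = a·x + b·y + c.
Well B−Well A: −724a − 495b = −401.3;  Well C−Well A: 152a − 657b = −283.8.
Solving gives a = 0.22358, b = 0.48369.
Gradient magnitude |∇z| = √(a² + b²) = √(0.04999 + 0.23396) = 0.53287.
True dip = arctan(0.53287) = 28.05°, dipping toward SSW (azimuth ≈ 205°).

28.05°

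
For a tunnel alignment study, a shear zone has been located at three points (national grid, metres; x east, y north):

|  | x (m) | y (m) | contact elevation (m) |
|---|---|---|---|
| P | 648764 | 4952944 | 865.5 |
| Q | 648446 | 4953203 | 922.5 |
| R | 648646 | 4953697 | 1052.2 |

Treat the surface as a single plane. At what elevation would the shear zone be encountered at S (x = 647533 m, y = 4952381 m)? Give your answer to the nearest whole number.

692 m

Two edge vectors: P→Q = (-318, 259, 57), P→R = (-118, 753, 186.7).
Normal n = (P→Q) × (P→R) = (5434.3, 52644.6, -208892).
So ∂z/∂x = −n_x/n_z = 0.02601488 and ∂z/∂y = −n_y/n_z = 0.25201827.
Intercept c from P: 865.5 − 16877.52 − 1248232.37 = −1264244.38.
At (647533, 4952381): z = 16845.5 + 1248090.5 − 1264244.38 = 691.6 m.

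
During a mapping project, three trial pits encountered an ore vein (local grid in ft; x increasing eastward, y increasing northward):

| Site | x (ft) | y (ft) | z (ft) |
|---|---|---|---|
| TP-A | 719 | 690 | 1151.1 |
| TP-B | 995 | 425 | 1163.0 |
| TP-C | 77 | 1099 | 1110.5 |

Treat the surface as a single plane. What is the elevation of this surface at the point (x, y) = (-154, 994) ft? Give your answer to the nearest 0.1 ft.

Let the plane be z = a·x + b·y + c.
TP-B−TP-A: 276a − 265b = 11.9;  TP-C−TP-A: −642a + 409b = −40.6.
Solving gives a = 0.102922, b = 0.062289.
Then c = 1151.1 − a·719 − b·690 = 1034.12.
At (-154, 994): z = −15.9 + 61.9 + 1034.12 = 1080.2 ft.

1080.2 ft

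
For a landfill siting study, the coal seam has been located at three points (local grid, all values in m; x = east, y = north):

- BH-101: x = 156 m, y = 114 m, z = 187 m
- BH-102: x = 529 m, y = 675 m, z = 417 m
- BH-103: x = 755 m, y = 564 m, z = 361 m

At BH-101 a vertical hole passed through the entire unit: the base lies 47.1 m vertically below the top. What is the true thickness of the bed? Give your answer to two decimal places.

Two edge vectors: BH-101→BH-102 = (373, 561, 230), BH-101→BH-103 = (599, 450, 174).
Normal n = (BH-101→BH-102) × (BH-101→BH-103) = (-5886, 72868, -168189).
So ∂z/∂x = −n_x/n_z = −0.03500 and ∂z/∂y = −n_y/n_z = 0.43325.
|∇z| = √(a²+b²) = 0.43466, so dip δ = arctan(0.43466) = 23.49°.
True thickness = vertical thickness × cos δ = 47.1 × cos 23.49° = 43.20 m.

43.20 m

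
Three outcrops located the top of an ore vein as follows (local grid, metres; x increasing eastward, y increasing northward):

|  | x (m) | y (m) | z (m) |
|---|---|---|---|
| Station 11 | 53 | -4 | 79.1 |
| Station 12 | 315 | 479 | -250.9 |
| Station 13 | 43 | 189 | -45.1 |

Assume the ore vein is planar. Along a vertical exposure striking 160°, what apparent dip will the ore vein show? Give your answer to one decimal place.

Let the plane be z = a·x + b·y + c.
Station 12−Station 11: 262a + 483b = −330;  Station 13−Station 11: −10a + 193b = −124.2.
Solving gives a = −0.06682, b = −0.64699.
Unit vector along 160° is (sin 160°, cos 160°) = (0.3420, -0.9397).
Slope in that direction = a·(0.3420) + b·(-0.9397) = 0.58511.
Apparent dip = arctan|0.58511| = 30.3° (true dip is 33.0°, so apparent ≤ true as expected).

30.3°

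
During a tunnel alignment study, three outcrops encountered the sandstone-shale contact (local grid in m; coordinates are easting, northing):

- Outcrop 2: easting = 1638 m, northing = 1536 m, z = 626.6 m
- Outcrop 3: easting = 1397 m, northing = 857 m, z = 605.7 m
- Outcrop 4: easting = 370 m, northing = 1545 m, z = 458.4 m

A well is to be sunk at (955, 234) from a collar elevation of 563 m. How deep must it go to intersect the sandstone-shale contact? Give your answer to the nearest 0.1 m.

5.8 m

Two edge vectors: Outcrop 2→Outcrop 3 = (-241, -679, -20.9), Outcrop 2→Outcrop 4 = (-1268, 9, -168.2).
Normal n = (Outcrop 2→Outcrop 3) × (Outcrop 2→Outcrop 4) = (114395.9, -14035, -863141).
So ∂z/∂easting = −n_x/n_z = 0.132534 and ∂z/∂northing = −n_y/n_z = −0.016260.
Intercept c from Outcrop 2: 626.6 − 217.09 + 24.98 = 434.48.
At (955, 234): z_contact = 126.57 − 3.80 + 434.48 = 557.25 m.
Depth below ground = 563 − 557.25 = 5.8 m.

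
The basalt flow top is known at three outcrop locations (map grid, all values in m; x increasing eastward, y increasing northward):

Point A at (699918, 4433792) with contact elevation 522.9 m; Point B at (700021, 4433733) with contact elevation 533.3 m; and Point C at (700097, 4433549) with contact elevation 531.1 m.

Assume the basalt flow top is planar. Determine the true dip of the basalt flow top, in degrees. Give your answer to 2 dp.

8.97°

Let the plane be z = a·x + b·y + c.
Point B−Point A: 103a − 59b = 10.4;  Point C−Point A: 179a − 243b = 8.2.
Solving gives a = 0.14124, b = 0.07029.
Gradient magnitude |∇z| = √(a² + b²) = √(0.01995 + 0.00494) = 0.15776.
True dip = arctan(0.15776) = 8.97°, dipping toward WSW (azimuth ≈ 244°).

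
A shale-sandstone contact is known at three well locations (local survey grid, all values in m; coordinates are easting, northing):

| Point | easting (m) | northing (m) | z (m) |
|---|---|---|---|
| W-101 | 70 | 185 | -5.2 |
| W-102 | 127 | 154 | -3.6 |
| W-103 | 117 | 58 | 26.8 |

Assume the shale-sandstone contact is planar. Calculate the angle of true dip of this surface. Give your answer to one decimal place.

18.4°

Two edge vectors: W-101→W-102 = (57, -31, 1.6), W-101→W-103 = (47, -127, 32).
Normal n = (W-101→W-102) × (W-101→W-103) = (-788.8, -1748.8, -5782).
So ∂z/∂easting = −n_x/n_z = −0.13642 and ∂z/∂northing = −n_y/n_z = −0.30246.
Gradient magnitude |∇z| = √(a² + b²) = √(0.01861 + 0.09148) = 0.33180.
True dip = arctan(0.33180) = 18.4°, dipping toward NNE (azimuth ≈ 024°).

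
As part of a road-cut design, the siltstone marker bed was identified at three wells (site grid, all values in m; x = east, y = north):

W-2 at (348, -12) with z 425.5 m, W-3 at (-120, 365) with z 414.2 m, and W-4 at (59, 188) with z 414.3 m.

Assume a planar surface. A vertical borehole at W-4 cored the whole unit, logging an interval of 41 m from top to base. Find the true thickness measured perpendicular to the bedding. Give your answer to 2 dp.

Two edge vectors: W-2→W-3 = (-468, 377, -11.3), W-2→W-4 = (-289, 200, -11.2).
Normal n = (W-2→W-3) × (W-2→W-4) = (-1962.4, -1975.9, 15353).
So ∂z/∂x = −n_x/n_z = 0.12782 and ∂z/∂y = −n_y/n_z = 0.12870.
|∇z| = √(a²+b²) = 0.18139, so dip δ = arctan(0.18139) = 10.28°.
True thickness = vertical thickness × cos δ = 41 × cos 10.28° = 40.34 m.

40.34 m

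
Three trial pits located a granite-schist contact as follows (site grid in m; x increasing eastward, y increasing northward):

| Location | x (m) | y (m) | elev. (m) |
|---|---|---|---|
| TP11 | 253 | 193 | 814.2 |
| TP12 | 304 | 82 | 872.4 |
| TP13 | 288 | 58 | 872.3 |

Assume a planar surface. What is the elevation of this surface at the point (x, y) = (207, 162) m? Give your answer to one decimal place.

802.2 m

Let the plane be z = a·x + b·y + c.
TP12−TP11: 51a − 111b = 58.2;  TP13−TP11: 35a − 135b = 58.1.
Solving gives a = 0.46930, b = −0.30870.
Then c = 814.2 − a·253 − b·193 = 755.05.
At (207, 162): z = 97.1 − 50.0 + 755.05 = 802.2 m.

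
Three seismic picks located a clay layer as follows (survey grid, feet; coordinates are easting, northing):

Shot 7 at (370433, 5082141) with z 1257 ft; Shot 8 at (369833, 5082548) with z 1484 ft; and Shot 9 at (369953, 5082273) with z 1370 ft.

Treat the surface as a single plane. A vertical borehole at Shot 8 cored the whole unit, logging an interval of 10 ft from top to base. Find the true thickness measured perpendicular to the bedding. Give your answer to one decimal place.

Two edge vectors: Shot 7→Shot 8 = (-600, 407, 227), Shot 7→Shot 9 = (-480, 132, 113).
Normal n = (Shot 7→Shot 8) × (Shot 7→Shot 9) = (16027, -41160, 116160).
So ∂z/∂easting = −n_x/n_z = −0.13797 and ∂z/∂northing = −n_y/n_z = 0.35434.
|∇z| = √(a²+b²) = 0.38025, so dip δ = arctan(0.38025) = 20.82°.
True thickness = vertical thickness × cos δ = 10 × cos 20.82° = 9.3 ft.

9.3 ft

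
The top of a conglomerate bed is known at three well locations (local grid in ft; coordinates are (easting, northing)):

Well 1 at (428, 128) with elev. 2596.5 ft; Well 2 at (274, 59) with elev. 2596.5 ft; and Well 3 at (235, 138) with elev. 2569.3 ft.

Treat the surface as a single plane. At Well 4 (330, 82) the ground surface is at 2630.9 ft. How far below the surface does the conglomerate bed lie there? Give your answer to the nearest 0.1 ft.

Let the plane be z = a·E + b·N + c.
Well 2−Well 1: −154a − 69b = 0;  Well 3−Well 1: −193a + 10b = −27.2.
Solving gives a = 0.12632, b = −0.28194.
Then c = 2596.5 − a·428 − b·128 = 2578.52.
At (330, 82): z_contact = 41.69 − 23.12 + 2578.52 = 2597.09 ft.
Depth below ground = 2630.9 − 2597.09 = 33.8 ft.

33.8 ft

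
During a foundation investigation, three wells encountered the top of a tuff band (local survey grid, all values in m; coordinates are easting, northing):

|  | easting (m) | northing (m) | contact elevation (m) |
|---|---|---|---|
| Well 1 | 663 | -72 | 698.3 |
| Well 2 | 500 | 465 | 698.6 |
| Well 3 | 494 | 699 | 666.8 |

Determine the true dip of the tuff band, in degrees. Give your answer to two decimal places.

Let the plane be z = a·easting + b·northing + c.
Well 2−Well 1: −163a + 537b = 0.3;  Well 3−Well 1: −169a + 771b = −31.5.
Solving gives a = −0.49103, b = −0.14849.
Gradient magnitude |∇z| = √(a² + b²) = √(0.24111 + 0.02205) = 0.51299.
True dip = arctan(0.51299) = 27.16°, dipping toward ENE (azimuth ≈ 073°).

27.16°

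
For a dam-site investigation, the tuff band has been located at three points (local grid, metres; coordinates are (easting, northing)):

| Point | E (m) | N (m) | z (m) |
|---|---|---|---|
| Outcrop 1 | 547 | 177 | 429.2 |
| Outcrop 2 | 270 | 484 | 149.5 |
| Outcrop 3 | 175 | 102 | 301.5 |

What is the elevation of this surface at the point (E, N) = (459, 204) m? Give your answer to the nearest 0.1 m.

376.2 m

Two edge vectors: Outcrop 1→Outcrop 2 = (-277, 307, -279.7), Outcrop 1→Outcrop 3 = (-372, -75, -127.7).
Normal n = (Outcrop 1→Outcrop 2) × (Outcrop 1→Outcrop 3) = (-60181.4, 68675.5, 134979).
So ∂z/∂E = −n_x/n_z = 0.44586 and ∂z/∂N = −n_y/n_z = −0.50879.
Intercept c from Outcrop 1: 429.2 − 243.88 + 90.06 = 275.37.
At (459, 204): z = 204.6 − 103.8 + 275.37 = 376.2 m.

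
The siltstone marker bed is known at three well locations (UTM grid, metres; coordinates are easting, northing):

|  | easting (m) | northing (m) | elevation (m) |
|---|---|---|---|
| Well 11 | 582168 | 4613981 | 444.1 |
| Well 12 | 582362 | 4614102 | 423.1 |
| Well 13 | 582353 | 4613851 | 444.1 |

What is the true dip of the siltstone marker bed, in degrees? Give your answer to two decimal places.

Let the plane be z = a·easting + b·northing + c.
Well 12−Well 11: 194a + 121b = −21;  Well 13−Well 11: 185a − 130b = 0.
Solving gives a = −0.05735, b = −0.08161.
Gradient magnitude |∇z| = √(a² + b²) = √(0.00329 + 0.00666) = 0.09974.
True dip = arctan(0.09974) = 5.70°, dipping toward NE (azimuth ≈ 035°).

5.70°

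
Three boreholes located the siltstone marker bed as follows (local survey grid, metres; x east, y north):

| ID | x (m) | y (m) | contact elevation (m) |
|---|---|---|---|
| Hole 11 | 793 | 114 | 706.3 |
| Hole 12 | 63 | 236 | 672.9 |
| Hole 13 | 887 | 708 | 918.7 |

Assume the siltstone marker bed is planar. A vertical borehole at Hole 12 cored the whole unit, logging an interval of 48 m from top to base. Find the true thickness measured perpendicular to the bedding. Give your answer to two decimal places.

Two edge vectors: Hole 11→Hole 12 = (-730, 122, -33.4), Hole 11→Hole 13 = (94, 594, 212.4).
Normal n = (Hole 11→Hole 12) × (Hole 11→Hole 13) = (45752.4, 151912.4, -445088).
So ∂z/∂x = −n_x/n_z = 0.10279 and ∂z/∂y = −n_y/n_z = 0.34131.
|∇z| = √(a²+b²) = 0.35645, so dip δ = arctan(0.35645) = 19.62°.
True thickness = vertical thickness × cos δ = 48 × cos 19.62° = 45.21 m.

45.21 m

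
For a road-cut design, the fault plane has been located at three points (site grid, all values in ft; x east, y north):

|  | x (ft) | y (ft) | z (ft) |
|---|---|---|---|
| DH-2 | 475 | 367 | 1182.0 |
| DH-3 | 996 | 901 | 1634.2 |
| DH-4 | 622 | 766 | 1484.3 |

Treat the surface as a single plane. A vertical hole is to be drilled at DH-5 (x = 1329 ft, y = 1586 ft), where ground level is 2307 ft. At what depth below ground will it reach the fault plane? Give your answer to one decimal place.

142.0 ft

Let the plane be z = a·x + b·y + c.
DH-3−DH-2: 521a + 534b = 452.2;  DH-4−DH-2: 147a + 399b = 302.3.
Solving gives a = 0.146850, b = 0.703541.
Then c = 1182 − a·475 − b·367 = 854.05.
At (1329, 1586): z_contact = 195.16 + 1115.82 + 854.05 = 2165.03 ft.
Depth below ground = 2307 − 2165.03 = 142.0 ft.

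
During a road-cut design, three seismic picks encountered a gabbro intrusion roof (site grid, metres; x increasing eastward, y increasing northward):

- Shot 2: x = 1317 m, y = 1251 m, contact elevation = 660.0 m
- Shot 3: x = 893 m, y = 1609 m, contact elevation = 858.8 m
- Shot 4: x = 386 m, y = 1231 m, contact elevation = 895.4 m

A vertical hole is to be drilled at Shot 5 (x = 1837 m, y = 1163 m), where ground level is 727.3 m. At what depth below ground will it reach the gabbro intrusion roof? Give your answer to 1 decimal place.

Two edge vectors: Shot 2→Shot 3 = (-424, 358, 198.8), Shot 2→Shot 4 = (-931, -20, 235.4).
Normal n = (Shot 2→Shot 3) × (Shot 2→Shot 4) = (88249.2, -85273.2, 341778).
So ∂z/∂x = −n_x/n_z = −0.258206 and ∂z/∂y = −n_y/n_z = 0.249499.
Intercept c from Shot 2: 660 + 340.06 − 312.12 = 687.93.
At (1837, 1163): z_contact = −474.32 + 290.17 + 687.93 = 503.78 m.
Depth below ground = 727.3 − 503.78 = 223.5 m.

223.5 m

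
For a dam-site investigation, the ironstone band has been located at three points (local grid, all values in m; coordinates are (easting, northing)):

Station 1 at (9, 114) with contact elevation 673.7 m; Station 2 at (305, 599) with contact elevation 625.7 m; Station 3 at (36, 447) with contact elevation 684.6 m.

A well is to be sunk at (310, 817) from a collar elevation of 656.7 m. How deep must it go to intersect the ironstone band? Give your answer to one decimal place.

20.7 m

Two edge vectors: Station 1→Station 2 = (296, 485, -48), Station 1→Station 3 = (27, 333, 10.9).
Normal n = (Station 1→Station 2) × (Station 1→Station 3) = (21270.5, -4522.4, 85473).
So ∂z/∂E = −n_x/n_z = −0.24886 and ∂z/∂N = −n_y/n_z = 0.05291.
Intercept c from Station 1: 673.7 + 2.24 − 6.03 = 669.91.
At (310, 817): z_contact = −77.15 + 43.23 + 669.91 = 635.99 m.
Depth below ground = 656.7 − 635.99 = 20.7 m.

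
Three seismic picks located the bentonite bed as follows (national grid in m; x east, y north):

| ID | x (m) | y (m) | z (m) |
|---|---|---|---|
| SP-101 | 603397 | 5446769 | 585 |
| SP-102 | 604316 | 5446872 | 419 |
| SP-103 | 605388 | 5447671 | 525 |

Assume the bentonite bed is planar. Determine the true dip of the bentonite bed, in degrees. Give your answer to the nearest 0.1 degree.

Two edge vectors: SP-101→SP-102 = (919, 103, -166), SP-101→SP-103 = (1991, 902, -60).
Normal n = (SP-101→SP-102) × (SP-101→SP-103) = (143552, -275366, 623865).
So ∂z/∂x = −n_x/n_z = −0.23010 and ∂z/∂y = −n_y/n_z = 0.44139.
Gradient magnitude |∇z| = √(a² + b²) = √(0.05295 + 0.19482) = 0.49776.
True dip = arctan(0.49776) = 26.5°, dipping toward SSE (azimuth ≈ 152°).

26.5°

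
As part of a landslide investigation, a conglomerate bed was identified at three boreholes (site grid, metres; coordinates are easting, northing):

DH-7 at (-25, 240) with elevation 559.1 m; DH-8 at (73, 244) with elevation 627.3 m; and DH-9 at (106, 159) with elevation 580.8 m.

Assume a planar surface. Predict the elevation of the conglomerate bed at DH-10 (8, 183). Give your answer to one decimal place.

535.1 m

Two edge vectors: DH-7→DH-8 = (98, 4, 68.2), DH-7→DH-9 = (131, -81, 21.7).
Normal n = (DH-7→DH-8) × (DH-7→DH-9) = (5611, 6807.6, -8462).
So ∂z/∂easting = −n_x/n_z = 0.66308 and ∂z/∂northing = −n_y/n_z = 0.80449.
Intercept c from DH-7: 559.1 + 16.58 − 193.08 = 382.60.
At (8, 183): z = 5.3 + 147.2 + 382.60 = 535.1 m.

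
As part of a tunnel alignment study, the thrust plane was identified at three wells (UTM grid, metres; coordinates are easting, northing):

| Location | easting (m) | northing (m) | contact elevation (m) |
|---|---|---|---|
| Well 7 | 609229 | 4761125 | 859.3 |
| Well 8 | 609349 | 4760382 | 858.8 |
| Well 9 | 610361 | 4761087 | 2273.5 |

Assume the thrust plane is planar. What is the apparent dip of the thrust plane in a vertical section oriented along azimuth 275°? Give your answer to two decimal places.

Let the plane be z = a·easting + b·northing + c.
Well 8−Well 7: 120a − 743b = −0.5;  Well 9−Well 7: 1132a − 38b = 1414.2.
Solving gives a = 1.25613, b = 0.20355.
Unit vector along 275° is (sin 275°, cos 275°) = (-0.9962, 0.0872).
Slope in that direction = a·(-0.9962) + b·(0.0872) = −1.23361.
Apparent dip = arctan|1.23361| = 50.97° (true dip is 51.8°, so apparent ≤ true as expected).

50.97°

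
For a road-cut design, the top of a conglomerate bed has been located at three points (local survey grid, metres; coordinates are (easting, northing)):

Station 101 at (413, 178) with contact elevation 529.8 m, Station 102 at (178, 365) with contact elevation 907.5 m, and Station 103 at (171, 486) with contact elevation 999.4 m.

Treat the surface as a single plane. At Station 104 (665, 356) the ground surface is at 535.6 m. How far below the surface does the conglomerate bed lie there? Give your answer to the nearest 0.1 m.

Let the plane be z = a·E + b·N + c.
Station 102−Station 101: −235a + 187b = 377.7;  Station 103−Station 101: −242a + 308b = 469.6.
Solving gives a = −1.05126, b = 0.69869.
Then c = 529.8 − a·413 − b·178 = 839.60.
At (665, 356): z_contact = −699.09 + 248.73 + 839.60 = 389.25 m.
Depth below ground = 535.6 − 389.25 = 146.4 m.

146.4 m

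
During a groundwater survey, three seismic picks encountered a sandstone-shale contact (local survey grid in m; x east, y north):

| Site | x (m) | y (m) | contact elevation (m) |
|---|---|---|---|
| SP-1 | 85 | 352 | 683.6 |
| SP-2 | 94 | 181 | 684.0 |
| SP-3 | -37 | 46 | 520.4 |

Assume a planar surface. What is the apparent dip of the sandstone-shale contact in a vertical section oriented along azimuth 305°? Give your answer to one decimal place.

Two edge vectors: SP-1→SP-2 = (9, -171, 0.4), SP-1→SP-3 = (-122, -306, -163.2).
Normal n = (SP-1→SP-2) × (SP-1→SP-3) = (28029.6, 1420, -23616).
So ∂z/∂x = −n_x/n_z = 1.18689 and ∂z/∂y = −n_y/n_z = 0.06013.
Unit vector along 305° is (sin 305°, cos 305°) = (-0.8192, 0.5736).
Slope in that direction = a·(-0.8192) + b·(0.5736) = −0.93776.
Apparent dip = arctan|0.93776| = 43.2° (true dip is 49.9°, so apparent ≤ true as expected).

43.2°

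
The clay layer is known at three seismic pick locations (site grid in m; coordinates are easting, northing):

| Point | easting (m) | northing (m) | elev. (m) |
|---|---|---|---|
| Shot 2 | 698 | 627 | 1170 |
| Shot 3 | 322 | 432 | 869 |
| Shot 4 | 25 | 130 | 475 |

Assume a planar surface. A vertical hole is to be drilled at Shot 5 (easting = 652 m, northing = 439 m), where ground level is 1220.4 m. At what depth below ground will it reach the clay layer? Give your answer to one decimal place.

Two edge vectors: Shot 2→Shot 3 = (-376, -195, -301), Shot 2→Shot 4 = (-673, -497, -695).
Normal n = (Shot 2→Shot 3) × (Shot 2→Shot 4) = (-14072, -58747, 55637).
So ∂z/∂easting = −n_x/n_z = 0.25293 and ∂z/∂northing = −n_y/n_z = 1.05590.
Intercept c from Shot 2: 1170 − 176.54 − 662.05 = 331.41.
At (652, 439): z_contact = 164.91 + 463.54 + 331.41 = 959.86 m.
Depth below ground = 1220.4 − 959.86 = 260.5 m.

260.5 m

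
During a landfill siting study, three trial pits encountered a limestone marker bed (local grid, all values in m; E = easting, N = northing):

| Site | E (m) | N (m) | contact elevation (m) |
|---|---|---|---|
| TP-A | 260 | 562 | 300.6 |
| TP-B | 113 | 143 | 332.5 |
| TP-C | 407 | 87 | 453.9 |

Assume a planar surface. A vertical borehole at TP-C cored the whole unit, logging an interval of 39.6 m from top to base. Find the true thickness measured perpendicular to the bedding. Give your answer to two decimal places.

Let the plane be z = a·E + b·N + c.
TP-B−TP-A: −147a − 419b = 31.9;  TP-C−TP-A: 147a − 475b = 153.3.
Solving gives a = 0.37347, b = −0.20716.
|∇z| = √(a²+b²) = 0.42707, so dip δ = arctan(0.42707) = 23.13°.
True thickness = vertical thickness × cos δ = 39.6 × cos 23.13° = 36.42 m.

36.42 m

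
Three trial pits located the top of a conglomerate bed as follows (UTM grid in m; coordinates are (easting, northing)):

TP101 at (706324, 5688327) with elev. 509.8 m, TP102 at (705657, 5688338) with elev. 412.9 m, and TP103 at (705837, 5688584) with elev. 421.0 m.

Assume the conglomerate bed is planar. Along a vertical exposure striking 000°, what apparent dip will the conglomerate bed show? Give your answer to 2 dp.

4.15°

Let the plane be z = a·E + b·N + c.
TP102−TP101: −667a + 11b = −96.9;  TP103−TP101: −487a + 257b = −88.8.
Solving gives a = 0.14408, b = −0.07250.
Unit vector along 000° is (sin 0°, cos 0°) = (0.0000, 1.0000).
Slope in that direction = a·(0.0000) + b·(1.0000) = −0.07250.
Apparent dip = arctan|0.07250| = 4.15° (true dip is 9.2°, so apparent ≤ true as expected).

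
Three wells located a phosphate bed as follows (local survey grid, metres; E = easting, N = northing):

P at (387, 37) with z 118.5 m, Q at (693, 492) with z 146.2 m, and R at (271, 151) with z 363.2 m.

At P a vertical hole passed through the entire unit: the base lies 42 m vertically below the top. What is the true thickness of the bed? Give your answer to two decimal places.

Two edge vectors: P→Q = (306, 455, 27.7), P→R = (-116, 114, 244.7).
Normal n = (P→Q) × (P→R) = (108180.7, -78091.4, 87664).
So ∂z/∂E = −n_x/n_z = −1.23404 and ∂z/∂N = −n_y/n_z = 0.89080.
|∇z| = √(a²+b²) = 1.52197, so dip δ = arctan(1.52197) = 56.69°.
True thickness = vertical thickness × cos δ = 42 × cos 56.69° = 23.06 m.

23.06 m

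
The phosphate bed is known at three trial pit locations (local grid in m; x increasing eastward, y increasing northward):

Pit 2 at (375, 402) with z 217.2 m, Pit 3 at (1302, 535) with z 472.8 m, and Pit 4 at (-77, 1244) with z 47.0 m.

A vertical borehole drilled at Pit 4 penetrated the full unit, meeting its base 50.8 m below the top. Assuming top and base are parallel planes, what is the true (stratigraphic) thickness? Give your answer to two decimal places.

48.82 m

Let the plane be z = a·x + b·y + c.
Pit 3−Pit 2: 927a + 133b = 255.6;  Pit 4−Pit 2: −452a + 842b = −170.2.
Solving gives a = 0.28294, b = −0.05025.
|∇z| = √(a²+b²) = 0.28737, so dip δ = arctan(0.28737) = 16.03°.
True thickness = vertical thickness × cos δ = 50.8 × cos 16.03° = 48.82 m.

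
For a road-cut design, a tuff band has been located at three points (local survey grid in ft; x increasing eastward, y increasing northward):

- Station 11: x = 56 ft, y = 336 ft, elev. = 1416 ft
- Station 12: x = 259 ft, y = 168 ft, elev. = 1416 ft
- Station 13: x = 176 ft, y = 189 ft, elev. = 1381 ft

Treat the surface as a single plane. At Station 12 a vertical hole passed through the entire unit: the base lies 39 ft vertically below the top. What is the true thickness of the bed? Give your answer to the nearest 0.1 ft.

28.2 ft

Two edge vectors: Station 11→Station 12 = (203, -168, 0), Station 11→Station 13 = (120, -147, -35).
Normal n = (Station 11→Station 12) × (Station 11→Station 13) = (5880, 7105, -9681).
So ∂z/∂x = −n_x/n_z = 0.60738 and ∂z/∂y = −n_y/n_z = 0.73391.
|∇z| = √(a²+b²) = 0.95264, so dip δ = arctan(0.95264) = 43.61°.
True thickness = vertical thickness × cos δ = 39 × cos 43.61° = 28.2 ft.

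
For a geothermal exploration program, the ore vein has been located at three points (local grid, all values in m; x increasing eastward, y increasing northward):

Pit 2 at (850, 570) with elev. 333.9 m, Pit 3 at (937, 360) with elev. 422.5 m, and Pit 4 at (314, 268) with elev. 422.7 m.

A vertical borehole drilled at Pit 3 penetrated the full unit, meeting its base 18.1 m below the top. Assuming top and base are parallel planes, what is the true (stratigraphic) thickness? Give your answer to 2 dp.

Let the plane be z = a·x + b·y + c.
Pit 3−Pit 2: 87a − 210b = 88.6;  Pit 4−Pit 2: −536a − 302b = 88.8.
Solving gives a = 0.05841, b = −0.39771.
|∇z| = √(a²+b²) = 0.40197, so dip δ = arctan(0.40197) = 21.90°.
True thickness = vertical thickness × cos δ = 18.1 × cos 21.90° = 16.79 m.

16.79 m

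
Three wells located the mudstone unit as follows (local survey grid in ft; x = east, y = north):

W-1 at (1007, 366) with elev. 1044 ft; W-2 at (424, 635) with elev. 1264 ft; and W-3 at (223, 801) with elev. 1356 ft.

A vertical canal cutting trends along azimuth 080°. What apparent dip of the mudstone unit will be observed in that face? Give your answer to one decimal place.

Let the plane be z = a·x + b·y + c.
W-2−W-1: −583a + 269b = 220;  W-3−W-1: −784a + 435b = 312.
Solving gives a = −0.27563, b = 0.22047.
Unit vector along 080° is (sin 80°, cos 80°) = (0.9848, 0.1736).
Slope in that direction = a·(0.9848) + b·(0.1736) = −0.23316.
Apparent dip = arctan|0.23316| = 13.1° (true dip is 19.4°, so apparent ≤ true as expected).

13.1°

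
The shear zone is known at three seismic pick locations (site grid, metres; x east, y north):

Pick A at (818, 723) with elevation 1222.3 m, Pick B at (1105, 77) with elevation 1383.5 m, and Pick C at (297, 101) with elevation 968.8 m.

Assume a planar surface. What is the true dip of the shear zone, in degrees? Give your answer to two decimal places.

27.16°

Two edge vectors: Pick A→Pick B = (287, -646, 161.2), Pick A→Pick C = (-521, -622, -253.5).
Normal n = (Pick A→Pick B) × (Pick A→Pick C) = (264027.4, -11230.7, -515080).
So ∂z/∂x = −n_x/n_z = 0.51259 and ∂z/∂y = −n_y/n_z = −0.02180.
Gradient magnitude |∇z| = √(a² + b²) = √(0.26275 + 0.00048) = 0.51306.
True dip = arctan(0.51306) = 27.16°, dipping toward W (azimuth ≈ 272°).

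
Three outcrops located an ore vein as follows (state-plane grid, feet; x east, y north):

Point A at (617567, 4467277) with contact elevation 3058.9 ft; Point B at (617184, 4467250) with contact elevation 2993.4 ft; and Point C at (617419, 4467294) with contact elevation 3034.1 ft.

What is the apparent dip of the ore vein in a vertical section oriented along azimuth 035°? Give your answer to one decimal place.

6.4°

Two edge vectors: Point A→Point B = (-383, -27, -65.5), Point A→Point C = (-148, 17, -24.8).
Normal n = (Point A→Point B) × (Point A→Point C) = (1783.1, 195.6, -10507).
So ∂z/∂x = −n_x/n_z = 0.16971 and ∂z/∂y = −n_y/n_z = 0.01862.
Unit vector along 035° is (sin 35°, cos 35°) = (0.5736, 0.8192).
Slope in that direction = a·(0.5736) + b·(0.8192) = 0.11259.
Apparent dip = arctan|0.11259| = 6.4° (true dip is 9.7°, so apparent ≤ true as expected).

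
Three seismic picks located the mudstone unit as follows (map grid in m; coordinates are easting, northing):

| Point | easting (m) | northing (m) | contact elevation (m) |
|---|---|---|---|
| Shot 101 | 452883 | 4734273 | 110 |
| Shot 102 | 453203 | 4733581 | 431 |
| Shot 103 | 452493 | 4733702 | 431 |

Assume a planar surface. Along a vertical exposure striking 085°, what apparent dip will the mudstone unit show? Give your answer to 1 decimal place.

Two edge vectors: Shot 101→Shot 102 = (320, -692, 321), Shot 101→Shot 103 = (-390, -571, 321).
Normal n = (Shot 101→Shot 102) × (Shot 101→Shot 103) = (-38841, -227910, -452600).
So ∂z/∂easting = −n_x/n_z = −0.08582 and ∂z/∂northing = −n_y/n_z = −0.50356.
Unit vector along 085° is (sin 85°, cos 85°) = (0.9962, 0.0872).
Slope in that direction = a·(0.9962) + b·(0.0872) = −0.12938.
Apparent dip = arctan|0.12938| = 7.4° (true dip is 27.1°, so apparent ≤ true as expected).

7.4°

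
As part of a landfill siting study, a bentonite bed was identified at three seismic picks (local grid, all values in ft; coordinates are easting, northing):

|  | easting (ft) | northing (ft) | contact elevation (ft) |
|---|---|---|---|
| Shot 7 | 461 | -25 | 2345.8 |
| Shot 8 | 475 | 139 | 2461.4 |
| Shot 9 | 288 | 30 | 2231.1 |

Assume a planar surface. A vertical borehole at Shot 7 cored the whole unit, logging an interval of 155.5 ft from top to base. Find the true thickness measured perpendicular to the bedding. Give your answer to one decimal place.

106.2 ft

Two edge vectors: Shot 7→Shot 8 = (14, 164, 115.6), Shot 7→Shot 9 = (-173, 55, -114.7).
Normal n = (Shot 7→Shot 8) × (Shot 7→Shot 9) = (-25168.8, -18393, 29142).
So ∂z/∂easting = −n_x/n_z = 0.86366 and ∂z/∂northing = −n_y/n_z = 0.63115.
|∇z| = √(a²+b²) = 1.06970, so dip δ = arctan(1.06970) = 46.93°.
True thickness = vertical thickness × cos δ = 155.5 × cos 46.93° = 106.2 ft.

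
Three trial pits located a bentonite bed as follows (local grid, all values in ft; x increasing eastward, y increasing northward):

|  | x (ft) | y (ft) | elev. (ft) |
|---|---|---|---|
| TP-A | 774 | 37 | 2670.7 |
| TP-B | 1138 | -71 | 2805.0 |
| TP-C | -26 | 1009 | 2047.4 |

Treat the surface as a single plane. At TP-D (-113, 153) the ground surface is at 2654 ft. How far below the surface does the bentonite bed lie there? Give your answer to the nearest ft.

245 ft

Two edge vectors: TP-A→TP-B = (364, -108, 134.3), TP-A→TP-C = (-800, 972, -623.3).
Normal n = (TP-A→TP-B) × (TP-A→TP-C) = (-63223.2, 119441.2, 267408).
So ∂z/∂x = −n_x/n_z = 0.23643 and ∂z/∂y = −n_y/n_z = −0.44666.
Intercept c from TP-A: 2670.7 − 183.00 + 16.53 = 2504.23.
At (-113, 153): z_contact = −26.7 − 68.3 + 2504.23 = 2409.2 ft.
Depth below ground = 2654 − 2409.2 = 245 ft.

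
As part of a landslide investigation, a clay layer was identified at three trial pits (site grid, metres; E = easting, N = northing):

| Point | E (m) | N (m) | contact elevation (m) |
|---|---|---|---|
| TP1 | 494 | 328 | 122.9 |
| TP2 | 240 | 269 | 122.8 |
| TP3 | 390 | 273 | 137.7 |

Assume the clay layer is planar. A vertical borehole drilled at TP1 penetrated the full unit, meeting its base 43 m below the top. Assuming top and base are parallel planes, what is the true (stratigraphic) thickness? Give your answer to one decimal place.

Two edge vectors: TP1→TP2 = (-254, -59, -0.1), TP1→TP3 = (-104, -55, 14.8).
Normal n = (TP1→TP2) × (TP1→TP3) = (-878.7, 3769.6, 7834).
So ∂z/∂E = −n_x/n_z = 0.11216 and ∂z/∂N = −n_y/n_z = −0.48118.
|∇z| = √(a²+b²) = 0.49408, so dip δ = arctan(0.49408) = 26.29°.
True thickness = vertical thickness × cos δ = 43 × cos 26.29° = 38.6 m.

38.6 m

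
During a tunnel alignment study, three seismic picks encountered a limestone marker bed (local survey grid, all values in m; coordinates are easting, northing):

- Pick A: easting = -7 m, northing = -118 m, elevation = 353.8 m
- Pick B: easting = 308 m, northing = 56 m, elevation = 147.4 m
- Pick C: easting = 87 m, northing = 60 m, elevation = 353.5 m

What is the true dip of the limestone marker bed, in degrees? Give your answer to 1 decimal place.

Two edge vectors: Pick A→Pick B = (315, 174, -206.4), Pick A→Pick C = (94, 178, -0.3).
Normal n = (Pick A→Pick B) × (Pick A→Pick C) = (36687, -19307.1, 39714).
So ∂z/∂easting = −n_x/n_z = −0.92378 and ∂z/∂northing = −n_y/n_z = 0.48615.
Gradient magnitude |∇z| = √(a² + b²) = √(0.85337 + 0.23635) = 1.04389.
True dip = arctan(1.04389) = 46.2°, dipping toward ESE (azimuth ≈ 118°).

46.2°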